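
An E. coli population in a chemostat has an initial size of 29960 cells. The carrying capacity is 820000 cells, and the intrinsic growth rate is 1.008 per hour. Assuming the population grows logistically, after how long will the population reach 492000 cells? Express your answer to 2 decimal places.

A = (K − N₀)/N₀ = (820000 − 29960)/29960 = 26.37.
Solve 820000/(1 + 26.37·e^(−1.008t)) = 492000: 1 + 26.37·e^(−1.008t) = 1.6667, so e^(−1.008t) = 0.0252814.
−1.008·t = ln(0.0252814) = -3.6777, so t = 3.6777/1.008 = 3.6485.

3.65 hours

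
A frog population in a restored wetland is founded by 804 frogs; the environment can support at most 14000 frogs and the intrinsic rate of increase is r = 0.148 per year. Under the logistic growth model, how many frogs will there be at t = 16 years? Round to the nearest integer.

A = (K − N₀)/N₀ = (14000 − 804)/804 = 16.413.
N(t) = K/(1 + A·e^(−rt)) = 14000/(1 + 16.413×e^(−0.148×16)).
e^(−2.368) = 0.093668; denominator = 1 + 16.413×0.093668 = 2.5374.
N = 14000/2.5374 = 5517.54.

5518 frogs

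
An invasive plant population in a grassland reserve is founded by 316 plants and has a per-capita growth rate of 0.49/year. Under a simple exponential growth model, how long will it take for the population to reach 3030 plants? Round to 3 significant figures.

Set N₀·e^(rt) = 3030: e^(0.49·t) = 3030/316 = 9.5886.
0.49·t = ln(9.5886) = 2.2606, so t = 2.2606/0.49 = 4.6134.

4.61 years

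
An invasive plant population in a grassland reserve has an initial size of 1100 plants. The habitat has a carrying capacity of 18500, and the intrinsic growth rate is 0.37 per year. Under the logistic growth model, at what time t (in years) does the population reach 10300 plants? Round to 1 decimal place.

8.1 years

A = (K − N₀)/N₀ = (18500 − 1100)/1100 = 15.818.
Solve 18500/(1 + 15.818·e^(−0.37t)) = 10300: 1 + 15.818·e^(−0.37t) = 1.7961, so e^(−0.37t) = 0.0503292.
−0.37·t = ln(0.0503292) = -2.9892, so t = 2.9892/0.37 = 8.0788.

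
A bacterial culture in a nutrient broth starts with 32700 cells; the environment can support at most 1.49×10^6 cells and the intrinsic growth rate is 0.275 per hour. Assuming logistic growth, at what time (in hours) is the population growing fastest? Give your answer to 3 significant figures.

13.8 hours

Logistic growth is fastest at N = K/2 = 745000.
A = (K − N₀)/N₀ = 44.566. Set K/(1 + A·e^(−rt)) = K/2 → A·e^(−rt) = 1.
e^(−0.275t) = 1/44.566 = 0.0224388, so t = ln(44.566)/0.275 = 3.797/0.275 = 13.807.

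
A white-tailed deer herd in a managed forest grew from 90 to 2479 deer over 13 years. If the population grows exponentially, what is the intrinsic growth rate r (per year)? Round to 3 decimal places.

From N(t) = N₀·e^(rt): e^(r·13) = 2479/90 = 27.544.
r·13 = ln(27.544) = 3.3158, so r = 3.3158/13 = 0.25506.

0.255 per year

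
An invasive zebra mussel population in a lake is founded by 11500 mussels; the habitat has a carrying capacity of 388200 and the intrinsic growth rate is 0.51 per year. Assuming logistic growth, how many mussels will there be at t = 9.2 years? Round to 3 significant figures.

299000 mussels

A = (K − N₀)/N₀ = (388200 − 11500)/11500 = 32.757.
N(t) = K/(1 + A·e^(−rt)) = 388200/(1 + 32.757×e^(−0.51×9.2)).
e^(−4.692) = 0.0091683; denominator = 1 + 32.757×0.0091683 = 1.3003.
N = 388200/1.3003 = 298541.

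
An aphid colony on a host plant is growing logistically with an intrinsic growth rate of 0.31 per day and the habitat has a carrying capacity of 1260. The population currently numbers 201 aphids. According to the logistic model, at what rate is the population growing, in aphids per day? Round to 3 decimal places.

dN/dt = rN(1 − N/K) = 0.31 × 201 × (1 − 201/1260).
1 − 201/1260 = 0.84048; dN/dt = 0.31 × 201 × 0.84048 = 52.37.

52.370 aphids per day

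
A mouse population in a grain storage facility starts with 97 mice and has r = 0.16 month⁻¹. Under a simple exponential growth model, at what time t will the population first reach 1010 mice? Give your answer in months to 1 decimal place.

14.6 months

Set N₀·e^(rt) = 1010: e^(0.16·t) = 1010/97 = 10.412.
0.16·t = ln(10.412) = 2.343, so t = 2.343/0.16 = 14.644.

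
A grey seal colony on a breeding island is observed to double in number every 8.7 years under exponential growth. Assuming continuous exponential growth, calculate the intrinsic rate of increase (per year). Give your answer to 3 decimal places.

0.080 per year

r = ln(2)/t_d = 0.6931/8.7 = 0.079672.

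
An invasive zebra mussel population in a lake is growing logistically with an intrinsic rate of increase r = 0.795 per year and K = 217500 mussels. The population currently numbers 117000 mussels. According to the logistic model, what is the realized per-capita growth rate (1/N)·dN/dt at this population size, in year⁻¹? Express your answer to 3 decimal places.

0.367 per year

(1/N)·dN/dt = r(1 − N/K) = 0.795 × (1 − 117000/217500).
= 0.795 × 0.46207 = 0.36734.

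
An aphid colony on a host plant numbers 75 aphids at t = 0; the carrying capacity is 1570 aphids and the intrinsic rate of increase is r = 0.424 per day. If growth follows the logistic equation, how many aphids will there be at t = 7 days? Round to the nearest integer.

775 aphids

A = (K − N₀)/N₀ = (1570 − 75)/75 = 19.933.
N(t) = K/(1 + A·e^(−rt)) = 1570/(1 + 19.933×e^(−0.424×7)).
e^(−2.968) = 0.051406; denominator = 1 + 19.933×0.051406 = 2.0247.
N = 1570/2.0247 = 775.426.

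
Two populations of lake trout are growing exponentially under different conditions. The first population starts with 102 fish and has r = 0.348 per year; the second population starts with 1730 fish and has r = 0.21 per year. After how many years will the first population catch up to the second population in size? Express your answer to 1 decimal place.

Set 102·e^(0.348t) = 1730·e^(0.21t).
e^((0.348 − 0.21)t) = 1730/102 → e^(0.138·t) = 16.961.
0.138·t = ln(16.961) = 2.8309, so t = 2.8309/0.138 = 20.514.

20.5 years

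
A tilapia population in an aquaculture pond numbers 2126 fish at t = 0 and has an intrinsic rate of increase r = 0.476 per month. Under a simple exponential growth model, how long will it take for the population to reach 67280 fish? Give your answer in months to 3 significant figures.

Set N₀·e^(rt) = 67280: e^(0.476·t) = 67280/2126 = 31.646.
0.476·t = ln(31.646) = 3.4546, so t = 3.4546/0.476 = 7.2576.

7.26 months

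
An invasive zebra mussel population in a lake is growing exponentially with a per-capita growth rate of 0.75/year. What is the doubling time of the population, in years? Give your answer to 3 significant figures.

Doubling time t_d = ln(2)/r = 0.6931/0.75 = 0.9242.

0.924 years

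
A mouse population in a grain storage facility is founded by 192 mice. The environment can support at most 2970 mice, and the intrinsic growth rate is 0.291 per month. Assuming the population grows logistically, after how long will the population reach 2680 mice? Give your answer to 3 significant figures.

16.8 months

A = (K − N₀)/N₀ = (2970 − 192)/192 = 14.469.
Solve 2970/(1 + 14.469·e^(−0.291t)) = 2680: 1 + 14.469·e^(−0.291t) = 1.1082, so e^(−0.291t) = 0.0074788.
−0.291·t = ln(0.0074788) = -4.8957, so t = 4.8957/0.291 = 16.824.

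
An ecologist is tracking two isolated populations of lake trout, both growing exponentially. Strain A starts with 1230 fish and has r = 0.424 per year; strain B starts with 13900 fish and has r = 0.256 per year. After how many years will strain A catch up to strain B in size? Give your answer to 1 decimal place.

Set 1230·e^(0.424t) = 13900·e^(0.256t).
e^((0.424 − 0.256)t) = 13900/1230 → e^(0.168·t) = 11.301.
0.168·t = ln(11.301) = 2.4249, so t = 2.4249/0.168 = 14.434.

14.4 years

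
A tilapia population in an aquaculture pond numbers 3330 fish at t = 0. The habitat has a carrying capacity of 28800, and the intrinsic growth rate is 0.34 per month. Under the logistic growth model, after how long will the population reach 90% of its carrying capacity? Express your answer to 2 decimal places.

12.45 months

A = (K − N₀)/N₀ = (28800 − 3330)/3330 = 7.6486.
Solve 28800/(1 + 7.6486·e^(−0.34t)) = 25920: 1 + 7.6486·e^(−0.34t) = 1.1111, so e^(−0.34t) = 0.0145269.
−0.34·t = ln(0.0145269) = -4.2318, so t = 4.2318/0.34 = 12.446.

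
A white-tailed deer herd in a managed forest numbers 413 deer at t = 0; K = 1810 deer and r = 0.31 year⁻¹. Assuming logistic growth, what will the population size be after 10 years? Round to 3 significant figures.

A = (K − N₀)/N₀ = (1810 − 413)/413 = 3.3826.
N(t) = K/(1 + A·e^(−rt)) = 1810/(1 + 3.3826×e^(−0.31×10)).
e^(−3.1) = 0.045049; denominator = 1 + 3.3826×0.045049 = 1.1524.
N = 1810/1.1524 = 1570.66.

1570 deer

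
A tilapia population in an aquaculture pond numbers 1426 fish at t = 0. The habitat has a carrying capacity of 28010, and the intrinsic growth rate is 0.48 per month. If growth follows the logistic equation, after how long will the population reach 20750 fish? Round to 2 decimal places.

8.28 months

A = (K − N₀)/N₀ = (28010 − 1426)/1426 = 18.642.
Solve 28010/(1 + 18.642·e^(−0.48t)) = 20750: 1 + 18.642·e^(−0.48t) = 1.3499, so e^(−0.48t) = 0.018768.
−0.48·t = ln(0.018768) = -3.9756, so t = 3.9756/0.48 = 8.2825.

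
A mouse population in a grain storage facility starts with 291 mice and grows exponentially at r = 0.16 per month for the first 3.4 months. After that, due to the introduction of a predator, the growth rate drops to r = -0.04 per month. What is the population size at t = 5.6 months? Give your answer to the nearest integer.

459 mice

Phase 1: N(3.4) = 291·e^(0.16×3.4) = 291·e^0.544 = 501.359.
Phase 2 runs for 5.6 − 3.4 = 2.2 months at r = -0.04.
N(5.6) = 501.359·e^(-0.04×2.2) = 501.359·e^-0.088 = 459.125.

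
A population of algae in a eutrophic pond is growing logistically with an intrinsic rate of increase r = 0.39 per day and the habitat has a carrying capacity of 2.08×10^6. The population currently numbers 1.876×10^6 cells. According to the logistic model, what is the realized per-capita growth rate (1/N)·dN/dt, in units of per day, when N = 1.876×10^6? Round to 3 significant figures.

0.0382 per day

(1/N)·dN/dt = r(1 − N/K) = 0.39 × (1 − 1.876×10^6/2.08×10^6).
= 0.39 × 0.098077 = 0.03825.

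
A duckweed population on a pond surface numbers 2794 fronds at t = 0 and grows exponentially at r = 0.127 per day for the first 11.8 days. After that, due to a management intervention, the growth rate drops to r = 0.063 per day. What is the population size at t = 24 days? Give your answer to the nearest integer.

Phase 1: N(11.8) = 2794·e^(0.127×11.8) = 2794·e^1.499 = 12504.3.
Phase 2 runs for 24 − 11.8 = 12.2 days at r = 0.063.
N(24) = 12504.3·e^(0.063×12.2) = 12504.3·e^0.7686 = 26968.6.

26969 fronds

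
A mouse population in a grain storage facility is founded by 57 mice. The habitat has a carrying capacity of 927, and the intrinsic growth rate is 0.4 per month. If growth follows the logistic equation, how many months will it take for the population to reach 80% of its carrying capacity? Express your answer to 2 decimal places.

10.28 months

A = (K − N₀)/N₀ = (927 − 57)/57 = 15.263.
Solve 927/(1 + 15.263·e^(−0.4t)) = 741.6: 1 + 15.263·e^(−0.4t) = 1.25, so e^(−0.4t) = 0.0163793.
−0.4·t = ln(0.0163793) = -4.1117, so t = 4.1117/0.4 = 10.279.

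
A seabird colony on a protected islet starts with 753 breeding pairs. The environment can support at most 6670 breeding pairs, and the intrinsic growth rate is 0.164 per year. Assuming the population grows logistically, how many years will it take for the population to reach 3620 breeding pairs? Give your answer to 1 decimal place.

A = (K − N₀)/N₀ = (6670 − 753)/753 = 7.8579.
Solve 6670/(1 + 7.8579·e^(−0.164t)) = 3620: 1 + 7.8579·e^(−0.164t) = 1.8425, so e^(−0.164t) = 0.107222.
−0.164·t = ln(0.107222) = -2.2329, so t = 2.2329/0.164 = 13.615.

13.6 years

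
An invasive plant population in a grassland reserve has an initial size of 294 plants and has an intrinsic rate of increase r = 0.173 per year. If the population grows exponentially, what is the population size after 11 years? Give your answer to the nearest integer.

1972 plants

N(t) = N₀·e^(rt) = 294 × e^(0.173×11) = 294 × e^1.903.
e^1.903 ≈ 6.706, so N ≈ 294 × 6.706 = 1971.56.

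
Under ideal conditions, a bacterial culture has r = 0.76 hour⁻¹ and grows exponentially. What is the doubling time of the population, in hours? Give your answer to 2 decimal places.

0.91 hours

Doubling time t_d = ln(2)/r = 0.6931/0.76 = 0.91204.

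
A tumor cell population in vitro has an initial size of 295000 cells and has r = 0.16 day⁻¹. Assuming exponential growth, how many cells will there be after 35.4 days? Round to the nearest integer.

85048364 cells

N(t) = N₀·e^(rt) = 295000 × e^(0.16×35.4) = 295000 × e^5.664.
e^5.664 ≈ 288.3, so N ≈ 295000 × 288.3 = 8.504836×10^7.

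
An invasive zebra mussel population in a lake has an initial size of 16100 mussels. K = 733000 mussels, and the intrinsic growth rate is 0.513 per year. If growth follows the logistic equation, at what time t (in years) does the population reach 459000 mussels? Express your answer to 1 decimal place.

A = (K − N₀)/N₀ = (733000 − 16100)/16100 = 44.528.
Solve 733000/(1 + 44.528·e^(−0.513t)) = 459000: 1 + 44.528·e^(−0.513t) = 1.5969, so e^(−0.513t) = 0.0134062.
−0.513·t = ln(0.0134062) = -4.312, so t = 4.312/0.513 = 8.4055.

8.4 years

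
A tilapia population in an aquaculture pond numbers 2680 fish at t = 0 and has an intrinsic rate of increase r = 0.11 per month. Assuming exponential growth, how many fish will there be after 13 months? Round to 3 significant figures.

11200 fish

N(t) = N₀·e^(rt) = 2680 × e^(0.11×13) = 2680 × e^1.43.
e^1.43 ≈ 4.1787, so N ≈ 2680 × 4.1787 = 11198.9.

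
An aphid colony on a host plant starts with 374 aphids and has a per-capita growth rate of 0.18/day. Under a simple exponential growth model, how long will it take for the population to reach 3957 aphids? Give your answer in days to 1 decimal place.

13.1 days

Set N₀·e^(rt) = 3957: e^(0.18·t) = 3957/374 = 10.58.
0.18·t = ln(10.58) = 2.359, so t = 2.359/0.18 = 13.105.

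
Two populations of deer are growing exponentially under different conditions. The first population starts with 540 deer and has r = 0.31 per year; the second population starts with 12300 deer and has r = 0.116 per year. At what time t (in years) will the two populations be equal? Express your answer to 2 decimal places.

Set 540·e^(0.31t) = 12300·e^(0.116t).
e^((0.31 − 0.116)t) = 12300/540 → e^(0.194·t) = 22.778.
0.194·t = ln(22.778) = 3.1258, so t = 3.1258/0.194 = 16.112.

16.11 years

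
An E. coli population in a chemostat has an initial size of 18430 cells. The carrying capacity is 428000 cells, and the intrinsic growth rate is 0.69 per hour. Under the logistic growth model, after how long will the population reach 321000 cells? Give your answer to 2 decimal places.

6.09 hours

A = (K − N₀)/N₀ = (428000 − 18430)/18430 = 22.223.
Solve 428000/(1 + 22.223·e^(−0.69t)) = 321000: 1 + 22.223·e^(−0.69t) = 1.3333, so e^(−0.69t) = 0.0149995.
−0.69·t = ln(0.0149995) = -4.1997, so t = 4.1997/0.69 = 6.0866.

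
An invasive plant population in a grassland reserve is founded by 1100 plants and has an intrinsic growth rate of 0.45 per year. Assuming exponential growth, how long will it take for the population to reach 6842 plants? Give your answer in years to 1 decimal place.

Set N₀·e^(rt) = 6842: e^(0.45·t) = 6842/1100 = 6.22.
0.45·t = ln(6.22) = 1.8278, so t = 1.8278/0.45 = 4.0617.

4.1 years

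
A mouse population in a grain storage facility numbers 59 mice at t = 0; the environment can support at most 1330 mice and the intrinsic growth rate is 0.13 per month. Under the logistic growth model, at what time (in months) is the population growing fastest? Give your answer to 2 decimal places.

23.62 months

Logistic growth is fastest at N = K/2 = 665.
A = (K − N₀)/N₀ = 21.542. Set K/(1 + A·e^(−rt)) = K/2 → A·e^(−rt) = 1.
e^(−0.13t) = 1/21.542 = 0.0464201, so t = ln(21.542)/0.13 = 3.07/0.13 = 23.616.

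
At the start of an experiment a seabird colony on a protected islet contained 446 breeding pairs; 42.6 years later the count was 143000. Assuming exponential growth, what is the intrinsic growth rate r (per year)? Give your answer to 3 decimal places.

0.135 per year

From N(t) = N₀·e^(rt): e^(r·42.6) = 143000/446 = 320.63.
r·42.6 = ln(320.63) = 5.7703, so r = 5.7703/42.6 = 0.13545.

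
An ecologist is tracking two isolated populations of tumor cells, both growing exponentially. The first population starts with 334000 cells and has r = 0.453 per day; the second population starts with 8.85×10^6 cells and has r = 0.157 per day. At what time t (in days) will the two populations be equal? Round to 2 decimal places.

Set 334000·e^(0.453t) = 8.85×10^6·e^(0.157t).
e^((0.453 − 0.157)t) = 8.85×10^6/334000 → e^(0.296·t) = 26.497.
0.296·t = ln(26.497) = 3.277, so t = 3.277/0.296 = 11.071.

11.07 days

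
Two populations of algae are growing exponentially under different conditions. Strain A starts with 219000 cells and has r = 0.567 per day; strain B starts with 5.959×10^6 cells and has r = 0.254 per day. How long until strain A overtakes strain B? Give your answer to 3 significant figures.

Set 219000·e^(0.567t) = 5.959×10^6·e^(0.254t).
e^((0.567 − 0.254)t) = 5.959×10^6/219000 → e^(0.313·t) = 27.21.
0.313·t = ln(27.21) = 3.3036, so t = 3.3036/0.313 = 10.555.

10.6 days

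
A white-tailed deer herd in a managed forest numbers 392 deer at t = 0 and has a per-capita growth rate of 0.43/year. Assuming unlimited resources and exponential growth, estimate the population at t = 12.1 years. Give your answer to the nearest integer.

71272 deer

N(t) = N₀·e^(rt) = 392 × e^(0.43×12.1) = 392 × e^5.203.
e^5.203 ≈ 181.82, so N ≈ 392 × 181.82 = 71272.2.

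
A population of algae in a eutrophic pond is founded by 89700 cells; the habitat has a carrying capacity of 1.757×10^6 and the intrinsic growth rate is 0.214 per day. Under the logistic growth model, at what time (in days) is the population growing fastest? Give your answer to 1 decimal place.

Logistic growth is fastest at N = K/2 = 878500.
A = (K − N₀)/N₀ = 18.588. Set K/(1 + A·e^(−rt)) = K/2 → A·e^(−rt) = 1.
e^(−0.214t) = 1/18.588 = 0.0537996, so t = ln(18.588)/0.214 = 2.9225/0.214 = 13.656.

13.7 days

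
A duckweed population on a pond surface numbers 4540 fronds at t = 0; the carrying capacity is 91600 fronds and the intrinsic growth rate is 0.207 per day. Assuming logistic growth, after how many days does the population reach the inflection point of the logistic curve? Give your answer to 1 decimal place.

Logistic growth is fastest at N = K/2 = 45800.
A = (K − N₀)/N₀ = 19.176. Set K/(1 + A·e^(−rt)) = K/2 → A·e^(−rt) = 1.
e^(−0.207t) = 1/19.176 = 0.0521479, so t = ln(19.176)/0.207 = 2.9537/0.207 = 14.269.

14.3 days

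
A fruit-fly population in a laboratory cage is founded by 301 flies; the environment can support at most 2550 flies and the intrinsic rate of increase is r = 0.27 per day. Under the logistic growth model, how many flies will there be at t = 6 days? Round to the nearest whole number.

A = (K − N₀)/N₀ = (2550 − 301)/301 = 7.4718.
N(t) = K/(1 + A·e^(−rt)) = 2550/(1 + 7.4718×e^(−0.27×6)).
e^(−1.62) = 0.1979; denominator = 1 + 7.4718×0.1979 = 2.4787.
N = 2550/2.4787 = 1028.79.

1029 flies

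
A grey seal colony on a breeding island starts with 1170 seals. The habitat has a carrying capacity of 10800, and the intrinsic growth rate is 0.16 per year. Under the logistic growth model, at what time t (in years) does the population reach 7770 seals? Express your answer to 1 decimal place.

19.1 years

A = (K − N₀)/N₀ = (10800 − 1170)/1170 = 8.2308.
Solve 10800/(1 + 8.2308·e^(−0.16t)) = 7770: 1 + 8.2308·e^(−0.16t) = 1.39, so e^(−0.16t) = 0.0473785.
−0.16·t = ln(0.0473785) = -3.0496, so t = 3.0496/0.16 = 19.06.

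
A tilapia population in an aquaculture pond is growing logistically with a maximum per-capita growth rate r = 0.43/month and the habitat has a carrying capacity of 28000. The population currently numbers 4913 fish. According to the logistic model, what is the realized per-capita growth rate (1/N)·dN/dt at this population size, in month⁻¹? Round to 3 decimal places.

0.355 per month

(1/N)·dN/dt = r(1 − N/K) = 0.43 × (1 − 4913/28000).
= 0.43 × 0.82454 = 0.35455.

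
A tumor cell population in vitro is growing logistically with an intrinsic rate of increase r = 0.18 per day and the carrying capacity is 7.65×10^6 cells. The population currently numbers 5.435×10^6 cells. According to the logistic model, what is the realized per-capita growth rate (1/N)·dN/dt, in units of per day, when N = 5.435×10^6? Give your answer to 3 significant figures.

0.0521 per day

(1/N)·dN/dt = r(1 − N/K) = 0.18 × (1 − 5.435×10^6/7.65×10^6).
= 0.18 × 0.28954 = 0.052118.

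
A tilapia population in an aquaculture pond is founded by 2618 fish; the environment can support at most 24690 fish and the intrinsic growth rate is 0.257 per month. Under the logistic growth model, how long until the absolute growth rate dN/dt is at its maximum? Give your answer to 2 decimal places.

Logistic growth is fastest at N = K/2 = 12345.
A = (K − N₀)/N₀ = 8.4309. Set K/(1 + A·e^(−rt)) = K/2 → A·e^(−rt) = 1.
e^(−0.257t) = 1/8.4309 = 0.118612, so t = ln(8.4309)/0.257 = 2.1319/0.257 = 8.2953.

8.30 months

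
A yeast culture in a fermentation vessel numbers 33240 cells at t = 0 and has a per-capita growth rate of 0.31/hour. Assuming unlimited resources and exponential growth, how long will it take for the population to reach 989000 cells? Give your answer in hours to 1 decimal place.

Set N₀·e^(rt) = 989000: e^(0.31·t) = 989000/33240 = 29.753.
0.31·t = ln(29.753) = 3.3929, so t = 3.3929/0.31 = 10.945.

10.9 hours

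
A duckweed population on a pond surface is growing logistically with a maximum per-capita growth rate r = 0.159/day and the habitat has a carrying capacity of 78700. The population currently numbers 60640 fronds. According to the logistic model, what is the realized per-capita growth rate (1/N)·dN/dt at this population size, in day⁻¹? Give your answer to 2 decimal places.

0.04 per day

(1/N)·dN/dt = r(1 − N/K) = 0.159 × (1 − 60640/78700).
= 0.159 × 0.22948 = 0.036487.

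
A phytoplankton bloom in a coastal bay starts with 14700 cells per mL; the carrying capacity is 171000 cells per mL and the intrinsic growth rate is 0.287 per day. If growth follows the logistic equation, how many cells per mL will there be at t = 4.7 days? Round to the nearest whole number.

45485 cells per mL

A = (K − N₀)/N₀ = (171000 − 14700)/14700 = 10.633.
N(t) = K/(1 + A·e^(−rt)) = 171000/(1 + 10.633×e^(−0.287×4.7)).
e^(−1.349) = 0.25953; denominator = 1 + 10.633×0.25953 = 3.7594.
N = 171000/3.7594 = 45485.4.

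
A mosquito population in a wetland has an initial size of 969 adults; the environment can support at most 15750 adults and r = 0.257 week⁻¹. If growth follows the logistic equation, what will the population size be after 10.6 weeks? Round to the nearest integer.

A = (K − N₀)/N₀ = (15750 − 969)/969 = 15.254.
N(t) = K/(1 + A·e^(−rt)) = 15750/(1 + 15.254×e^(−0.257×10.6)).
e^(−2.724) = 0.065599; denominator = 1 + 15.254×0.065599 = 2.0006.
N = 15750/2.0006 = 7872.51.

7873 adults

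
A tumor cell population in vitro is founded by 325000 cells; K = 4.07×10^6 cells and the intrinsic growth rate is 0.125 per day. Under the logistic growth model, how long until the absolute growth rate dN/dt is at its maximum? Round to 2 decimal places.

19.55 days

Logistic growth is fastest at N = K/2 = 2.035×10^6.
A = (K − N₀)/N₀ = 11.523. Set K/(1 + A·e^(−rt)) = K/2 → A·e^(−rt) = 1.
e^(−0.125t) = 1/11.523 = 0.0867824, so t = ln(11.523)/0.125 = 2.4444/0.125 = 19.555.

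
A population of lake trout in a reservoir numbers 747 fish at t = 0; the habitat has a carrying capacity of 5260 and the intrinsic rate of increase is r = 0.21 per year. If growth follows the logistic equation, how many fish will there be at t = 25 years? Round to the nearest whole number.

5098 fish

A = (K − N₀)/N₀ = (5260 − 747)/747 = 6.0415.
N(t) = K/(1 + A·e^(−rt)) = 5260/(1 + 6.0415×e^(−0.21×25)).
e^(−5.25) = 0.0052475; denominator = 1 + 6.0415×0.0052475 = 1.0317.
N = 5260/1.0317 = 5098.37.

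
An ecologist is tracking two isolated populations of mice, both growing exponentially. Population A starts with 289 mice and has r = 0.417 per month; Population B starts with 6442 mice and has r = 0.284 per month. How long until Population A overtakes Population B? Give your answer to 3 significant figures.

23.3 months

Set 289·e^(0.417t) = 6442·e^(0.284t).
e^((0.417 − 0.284)t) = 6442/289 → e^(0.133·t) = 22.291.
0.133·t = ln(22.291) = 3.1042, so t = 3.1042/0.133 = 23.34.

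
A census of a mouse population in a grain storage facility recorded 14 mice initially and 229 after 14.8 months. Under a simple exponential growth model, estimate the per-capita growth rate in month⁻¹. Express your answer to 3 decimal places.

From N(t) = N₀·e^(rt): e^(r·14.8) = 229/14 = 16.357.
r·14.8 = ln(16.357) = 2.7947, so r = 2.7947/14.8 = 0.18883.

0.189 per month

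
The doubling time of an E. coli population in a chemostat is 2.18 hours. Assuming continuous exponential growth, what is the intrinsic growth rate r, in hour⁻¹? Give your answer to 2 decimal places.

0.32 per hour

r = ln(2)/t_d = 0.6931/2.18 = 0.31796.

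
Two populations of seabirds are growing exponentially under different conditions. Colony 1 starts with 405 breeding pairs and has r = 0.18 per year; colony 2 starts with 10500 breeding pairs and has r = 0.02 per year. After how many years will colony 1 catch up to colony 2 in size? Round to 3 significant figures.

20.3 years

Set 405·e^(0.18t) = 10500·e^(0.02t).
e^((0.18 − 0.02)t) = 10500/405 → e^(0.16·t) = 25.926.
0.16·t = ln(25.926) = 3.2552, so t = 3.2552/0.16 = 20.345.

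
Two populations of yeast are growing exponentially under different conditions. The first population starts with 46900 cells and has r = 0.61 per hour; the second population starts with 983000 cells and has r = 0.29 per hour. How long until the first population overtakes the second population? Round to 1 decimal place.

9.5 hours

Set 46900·e^(0.61t) = 983000·e^(0.29t).
e^((0.61 − 0.29)t) = 983000/46900 → e^(0.32·t) = 20.959.
0.32·t = ln(20.959) = 3.0426, so t = 3.0426/0.32 = 9.5081.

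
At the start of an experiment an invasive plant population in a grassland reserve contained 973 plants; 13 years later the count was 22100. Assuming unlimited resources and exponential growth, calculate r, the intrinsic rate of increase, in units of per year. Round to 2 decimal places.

From N(t) = N₀·e^(rt): e^(r·13) = 22100/973 = 22.713.
r·13 = ln(22.713) = 3.1229, so r = 3.1229/13 = 0.24023.

0.24 per year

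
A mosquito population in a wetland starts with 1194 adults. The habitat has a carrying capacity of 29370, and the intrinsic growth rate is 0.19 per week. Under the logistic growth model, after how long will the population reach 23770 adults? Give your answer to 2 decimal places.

A = (K − N₀)/N₀ = (29370 − 1194)/1194 = 23.598.
Solve 29370/(1 + 23.598·e^(−0.19t)) = 23770: 1 + 23.598·e^(−0.19t) = 1.2356, so e^(−0.19t) = 0.00998352.
−0.19·t = ln(0.00998352) = -4.6068, so t = 4.6068/0.19 = 24.246.

24.25 weeks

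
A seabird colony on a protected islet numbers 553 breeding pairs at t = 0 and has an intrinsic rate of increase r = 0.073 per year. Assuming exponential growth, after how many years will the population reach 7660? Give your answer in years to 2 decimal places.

Set N₀·e^(rt) = 7660: e^(0.073·t) = 7660/553 = 13.852.
0.073·t = ln(13.852) = 2.6284, so t = 2.6284/0.073 = 36.006.

36.01 years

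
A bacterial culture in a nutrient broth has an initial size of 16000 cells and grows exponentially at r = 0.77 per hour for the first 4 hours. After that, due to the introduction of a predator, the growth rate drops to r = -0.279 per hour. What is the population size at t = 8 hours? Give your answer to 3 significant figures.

114000 cells

Phase 1: N(4) = 16000·e^(0.77×4) = 16000·e^3.08 = 348134.
Phase 2 runs for 8 − 4 = 4 hours at r = -0.279.
N(8) = 348134·e^(-0.279×4) = 348134·e^-1.116 = 114044.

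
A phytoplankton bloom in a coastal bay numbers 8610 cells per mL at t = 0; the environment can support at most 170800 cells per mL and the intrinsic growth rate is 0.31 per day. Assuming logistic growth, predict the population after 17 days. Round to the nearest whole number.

A = (K − N₀)/N₀ = (170800 − 8610)/8610 = 18.837.
N(t) = K/(1 + A·e^(−rt)) = 170800/(1 + 18.837×e^(−0.31×17)).
e^(−5.27) = 0.0051436; denominator = 1 + 18.837×0.0051436 = 1.0969.
N = 170800/1.0969 = 155713.

155713 cells per mL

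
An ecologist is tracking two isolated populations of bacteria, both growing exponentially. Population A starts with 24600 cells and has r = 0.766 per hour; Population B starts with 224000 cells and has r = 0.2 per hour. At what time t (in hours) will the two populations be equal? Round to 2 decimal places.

3.90 hours

Set 24600·e^(0.766t) = 224000·e^(0.2t).
e^((0.766 − 0.2)t) = 224000/24600 → e^(0.566·t) = 9.1057.
0.566·t = ln(9.1057) = 2.2089, so t = 2.2089/0.566 = 3.9026.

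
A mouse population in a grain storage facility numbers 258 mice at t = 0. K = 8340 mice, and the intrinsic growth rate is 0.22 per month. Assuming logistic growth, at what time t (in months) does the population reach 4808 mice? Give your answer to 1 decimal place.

17.1 months

A = (K − N₀)/N₀ = (8340 − 258)/258 = 31.326.
Solve 8340/(1 + 31.326·e^(−0.22t)) = 4808: 1 + 31.326·e^(−0.22t) = 1.7346, so e^(−0.22t) = 0.0234508.
−0.22·t = ln(0.0234508) = -3.7529, so t = 3.7529/0.22 = 17.058.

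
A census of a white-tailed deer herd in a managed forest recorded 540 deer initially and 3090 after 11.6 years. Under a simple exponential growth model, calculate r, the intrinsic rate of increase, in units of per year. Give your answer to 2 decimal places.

0.15 per year

From N(t) = N₀·e^(rt): e^(r·11.6) = 3090/540 = 5.7222.
r·11.6 = ln(5.7222) = 1.7444, so r = 1.7444/11.6 = 0.15038.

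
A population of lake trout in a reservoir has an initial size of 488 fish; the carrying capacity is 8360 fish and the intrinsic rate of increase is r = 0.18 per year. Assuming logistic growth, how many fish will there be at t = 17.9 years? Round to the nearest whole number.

5088 fish

A = (K − N₀)/N₀ = (8360 − 488)/488 = 16.131.
N(t) = K/(1 + A·e^(−rt)) = 8360/(1 + 16.131×e^(−0.18×17.9)).
e^(−3.222) = 0.039875; denominator = 1 + 16.131×0.039875 = 1.6432.
N = 8360/1.6432 = 5087.53.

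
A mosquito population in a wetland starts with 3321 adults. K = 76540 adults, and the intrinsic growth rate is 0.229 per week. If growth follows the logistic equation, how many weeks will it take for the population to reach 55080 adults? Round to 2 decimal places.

17.62 weeks

A = (K − N₀)/N₀ = (76540 − 3321)/3321 = 22.047.
Solve 76540/(1 + 22.047·e^(−0.229t)) = 55080: 1 + 22.047·e^(−0.229t) = 1.3896, so e^(−0.229t) = 0.0176718.
−0.229·t = ln(0.0176718) = -4.0358, so t = 4.0358/0.229 = 17.624.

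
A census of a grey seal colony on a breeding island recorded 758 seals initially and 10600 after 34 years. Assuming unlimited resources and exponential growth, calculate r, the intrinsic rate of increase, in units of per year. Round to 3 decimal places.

0.078 per year

From N(t) = N₀·e^(rt): e^(r·34) = 10600/758 = 13.984.
r·34 = ln(13.984) = 2.6379, so r = 2.6379/34 = 0.077586.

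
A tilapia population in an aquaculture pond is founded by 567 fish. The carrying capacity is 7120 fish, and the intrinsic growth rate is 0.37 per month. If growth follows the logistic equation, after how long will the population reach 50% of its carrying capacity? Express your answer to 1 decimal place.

6.6 months

A = (K − N₀)/N₀ = (7120 − 567)/567 = 11.557.
Solve 7120/(1 + 11.557·e^(−0.37t)) = 3560: 1 + 11.557·e^(−0.37t) = 2, so e^(−0.37t) = 0.0865253.
−0.37·t = ln(0.0865253) = -2.4473, so t = 2.4473/0.37 = 6.6144.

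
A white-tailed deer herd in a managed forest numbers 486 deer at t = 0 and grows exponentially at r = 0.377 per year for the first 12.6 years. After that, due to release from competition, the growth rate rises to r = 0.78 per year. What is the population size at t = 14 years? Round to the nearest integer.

167445 deer

Phase 1: N(12.6) = 486·e^(0.377×12.6) = 486·e^4.75 = 56185.2.
Phase 2 runs for 14 − 12.6 = 1.4 years at r = 0.78.
N(14) = 56185.2·e^(0.78×1.4) = 56185.2·e^1.092 = 167445.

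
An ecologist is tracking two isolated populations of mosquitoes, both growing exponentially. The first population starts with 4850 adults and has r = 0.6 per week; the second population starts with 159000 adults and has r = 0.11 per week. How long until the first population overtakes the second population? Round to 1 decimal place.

7.1 weeks

Set 4850·e^(0.6t) = 159000·e^(0.11t).
e^((0.6 − 0.11)t) = 159000/4850 → e^(0.49·t) = 32.784.
0.49·t = ln(32.784) = 3.4899, so t = 3.4899/0.49 = 7.1223.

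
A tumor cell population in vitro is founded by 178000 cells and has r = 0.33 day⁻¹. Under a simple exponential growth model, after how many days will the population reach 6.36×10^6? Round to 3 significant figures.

10.8 days

Set N₀·e^(rt) = 6.36×10^6: e^(0.33·t) = 6.36×10^6/178000 = 35.73.
0.33·t = ln(35.73) = 3.576, so t = 3.576/0.33 = 10.836.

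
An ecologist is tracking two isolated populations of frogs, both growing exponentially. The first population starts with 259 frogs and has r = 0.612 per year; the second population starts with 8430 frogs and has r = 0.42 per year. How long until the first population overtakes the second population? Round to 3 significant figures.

Set 259·e^(0.612t) = 8430·e^(0.42t).
e^((0.612 − 0.42)t) = 8430/259 → e^(0.192·t) = 32.548.
0.192·t = ln(32.548) = 3.4827, so t = 3.4827/0.192 = 18.139.

18.1 years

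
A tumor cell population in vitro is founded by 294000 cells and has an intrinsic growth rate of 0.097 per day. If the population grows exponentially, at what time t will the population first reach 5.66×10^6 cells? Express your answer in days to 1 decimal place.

Set N₀·e^(rt) = 5.66×10^6: e^(0.097·t) = 5.66×10^6/294000 = 19.252.
0.097·t = ln(19.252) = 2.9576, so t = 2.9576/0.097 = 30.491.

30.5 days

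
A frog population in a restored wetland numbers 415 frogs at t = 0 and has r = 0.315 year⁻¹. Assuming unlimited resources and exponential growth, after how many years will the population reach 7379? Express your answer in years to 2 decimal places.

Set N₀·e^(rt) = 7379: e^(0.315·t) = 7379/415 = 17.781.
0.315·t = ln(17.781) = 2.8781, so t = 2.8781/0.315 = 9.1369.

9.14 years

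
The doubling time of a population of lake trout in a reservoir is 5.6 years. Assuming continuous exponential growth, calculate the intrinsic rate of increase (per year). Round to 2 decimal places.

0.12 per year

r = ln(2)/t_d = 0.6931/5.6 = 0.12378.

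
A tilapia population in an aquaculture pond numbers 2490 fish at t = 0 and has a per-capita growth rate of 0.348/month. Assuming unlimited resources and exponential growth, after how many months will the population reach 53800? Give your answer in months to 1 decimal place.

Set N₀·e^(rt) = 53800: e^(0.348·t) = 53800/2490 = 21.606.
0.348·t = ln(21.606) = 3.073, so t = 3.073/0.348 = 8.8304.

8.8 months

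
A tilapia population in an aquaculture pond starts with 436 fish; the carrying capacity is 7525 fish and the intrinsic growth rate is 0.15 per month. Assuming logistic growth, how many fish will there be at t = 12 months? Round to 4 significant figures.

A = (K − N₀)/N₀ = (7525 − 436)/436 = 16.259.
N(t) = K/(1 + A·e^(−rt)) = 7525/(1 + 16.259×e^(−0.15×12)).
e^(−1.8) = 0.1653; denominator = 1 + 16.259×0.1653 = 3.6876.
N = 7525/3.6876 = 2040.61.

2041 fish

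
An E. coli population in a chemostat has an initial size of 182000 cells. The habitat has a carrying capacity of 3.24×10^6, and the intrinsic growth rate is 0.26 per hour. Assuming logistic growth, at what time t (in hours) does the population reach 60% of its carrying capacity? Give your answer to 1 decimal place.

A = (K − N₀)/N₀ = (3.24×10^6 − 182000)/182000 = 16.802.
Solve 3.24×10^6/(1 + 16.802·e^(−0.26t)) = 1.944×10^6: 1 + 16.802·e^(−0.26t) = 1.6667, so e^(−0.26t) = 0.0396773.
−0.26·t = ln(0.0396773) = -3.227, so t = 3.227/0.26 = 12.411.

12.4 hours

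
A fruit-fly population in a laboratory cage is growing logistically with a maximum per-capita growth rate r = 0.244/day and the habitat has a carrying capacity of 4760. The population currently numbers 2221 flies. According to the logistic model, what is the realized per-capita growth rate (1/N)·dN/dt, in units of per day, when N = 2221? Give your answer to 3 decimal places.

0.130 per day

(1/N)·dN/dt = r(1 − N/K) = 0.244 × (1 − 2221/4760).
= 0.244 × 0.5334 = 0.13015.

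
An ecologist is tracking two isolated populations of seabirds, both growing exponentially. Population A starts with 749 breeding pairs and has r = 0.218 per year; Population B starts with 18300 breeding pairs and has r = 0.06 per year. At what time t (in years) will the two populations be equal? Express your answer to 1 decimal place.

Set 749·e^(0.218t) = 18300·e^(0.06t).
e^((0.218 − 0.06)t) = 18300/749 → e^(0.158·t) = 24.433.
0.158·t = ln(24.433) = 3.1959, so t = 3.1959/0.158 = 20.227.

20.2 years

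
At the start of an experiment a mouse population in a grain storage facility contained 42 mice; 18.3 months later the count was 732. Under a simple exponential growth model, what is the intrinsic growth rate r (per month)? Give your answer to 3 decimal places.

From N(t) = N₀·e^(rt): e^(r·18.3) = 732/42 = 17.429.
r·18.3 = ln(17.429) = 2.8581, so r = 2.8581/18.3 = 0.15618.

0.156 per month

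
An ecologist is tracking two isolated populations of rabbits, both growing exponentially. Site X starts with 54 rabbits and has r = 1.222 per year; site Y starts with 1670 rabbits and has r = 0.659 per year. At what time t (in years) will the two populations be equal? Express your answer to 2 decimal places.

6.10 years

Set 54·e^(1.222t) = 1670·e^(0.659t).
e^((1.222 − 0.659)t) = 1670/54 → e^(0.563·t) = 30.926.
0.563·t = ln(30.926) = 3.4316, so t = 3.4316/0.563 = 6.0952.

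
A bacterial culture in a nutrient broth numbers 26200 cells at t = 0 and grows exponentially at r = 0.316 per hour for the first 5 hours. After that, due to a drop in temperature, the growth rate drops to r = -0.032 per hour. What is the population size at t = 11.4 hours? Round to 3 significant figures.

104000 cells

Phase 1: N(5) = 26200·e^(0.316×5) = 26200·e^1.58 = 127200.
Phase 2 runs for 11.4 − 5 = 6.4 hours at r = -0.032.
N(11.4) = 127200·e^(-0.032×6.4) = 127200·e^-0.2048 = 103644.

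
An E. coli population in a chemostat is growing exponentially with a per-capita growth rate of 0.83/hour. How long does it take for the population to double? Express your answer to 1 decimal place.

Doubling time t_d = ln(2)/r = 0.6931/0.83 = 0.83512.

0.8 hours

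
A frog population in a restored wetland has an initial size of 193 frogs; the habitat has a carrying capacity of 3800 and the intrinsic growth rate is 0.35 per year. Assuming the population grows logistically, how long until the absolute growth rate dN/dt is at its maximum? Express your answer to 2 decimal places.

Logistic growth is fastest at N = K/2 = 1900.
A = (K − N₀)/N₀ = 18.689. Set K/(1 + A·e^(−rt)) = K/2 → A·e^(−rt) = 1.
e^(−0.35t) = 1/18.689 = 0.0535071, so t = ln(18.689)/0.35 = 2.9279/0.35 = 8.3655.

8.37 years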